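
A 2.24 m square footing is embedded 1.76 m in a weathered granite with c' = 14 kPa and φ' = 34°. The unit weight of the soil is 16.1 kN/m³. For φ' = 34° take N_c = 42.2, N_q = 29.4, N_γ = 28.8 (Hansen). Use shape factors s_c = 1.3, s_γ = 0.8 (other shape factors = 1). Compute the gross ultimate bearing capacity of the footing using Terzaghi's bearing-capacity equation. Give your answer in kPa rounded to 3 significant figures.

Overburden at base level: q = 16.1 × 1.76 = 28.336 kPa.
Cohesion term c·N_c·s_c = 14 × 42.2 × 1.3 = 768.04 kPa; surcharge term q·N_q = 28.336 × 29.4 = 833.08 kPa; self-weight term 0.5·γ·B·N_γ·s_γ = 0.5 × 16.1 × 2.24 × 28.8 × 0.8 = 415.46 kPa.
q_ult = 768.04 + 833.08 + 415.46 = 2016.6 kPa.

q_ult ≈ 2020 kPa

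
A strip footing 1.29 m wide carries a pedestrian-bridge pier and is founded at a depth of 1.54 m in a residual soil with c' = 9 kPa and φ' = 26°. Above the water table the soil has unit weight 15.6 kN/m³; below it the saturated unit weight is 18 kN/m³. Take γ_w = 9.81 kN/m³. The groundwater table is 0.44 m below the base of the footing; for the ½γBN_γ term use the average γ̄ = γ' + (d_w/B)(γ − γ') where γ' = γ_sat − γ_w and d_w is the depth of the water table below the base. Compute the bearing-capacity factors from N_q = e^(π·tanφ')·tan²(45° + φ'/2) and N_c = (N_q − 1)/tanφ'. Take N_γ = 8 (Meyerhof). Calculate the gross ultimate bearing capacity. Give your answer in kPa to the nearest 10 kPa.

q_ult ≈ 540 kPa

tan26° = 0.4877, so N_q = e^(π×0.4877)·tan²(58°) = 4.629 × 2.561 = 11.85.
N_c = (11.85 − 1)/tan26° = 22.25.
Overburden at base level: q = 15.6 × 1.54 = 24.024 kPa.
The water table is 0.44 m below the base (< B = 1.29 m), so the ½γBN_γ term uses γ̄ = γ' + (d_w/B)(γ − γ') = 8.19 + (0.44/1.29)(15.6 − 8.19) = 10.717 kN/m³.
Cohesion term c·N_c = 9 × 22.254 = 200.29 kPa; surcharge term q·N_q = 24.024 × 11.854 = 284.79 kPa; self-weight term 0.5·γ·B·N_γ = 0.5 × 10.717 × 1.29 × 8 = 55.302 kPa.
q_ult = 200.29 + 284.79 + 55.302 = 540.38 kPa.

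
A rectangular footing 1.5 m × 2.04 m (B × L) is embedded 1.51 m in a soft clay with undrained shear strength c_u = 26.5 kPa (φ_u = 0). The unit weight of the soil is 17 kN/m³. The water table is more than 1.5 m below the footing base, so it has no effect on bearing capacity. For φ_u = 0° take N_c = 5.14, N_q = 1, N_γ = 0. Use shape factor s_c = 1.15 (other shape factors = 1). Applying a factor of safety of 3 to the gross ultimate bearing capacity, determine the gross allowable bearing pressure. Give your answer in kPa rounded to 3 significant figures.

q_all ≈ 60.8 kPa

Effective surcharge at the founding depth q = γ·D_f = 17 × 1.51 = 25.67 kPa.
q_ult = c·N_c·s_c + q·N_q
     = 26.5 × 5.14 × 1.15 + 25.67 × 1
     = 156.64 + 25.67 = 182.31 kPa.
q_all = q_ult / FS = 182.31 / 3 = 60.77 kPa.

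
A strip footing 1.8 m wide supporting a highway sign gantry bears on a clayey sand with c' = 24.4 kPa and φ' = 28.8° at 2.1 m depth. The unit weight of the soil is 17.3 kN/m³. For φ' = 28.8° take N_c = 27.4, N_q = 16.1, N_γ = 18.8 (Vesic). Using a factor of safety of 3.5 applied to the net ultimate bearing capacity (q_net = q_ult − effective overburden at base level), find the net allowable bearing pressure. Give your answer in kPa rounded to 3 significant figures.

Overburden at base level: q = 17.3 × 2.1 = 36.33 kPa.
Cohesion term c·N_c = 24.4 × 27.4 = 668.56 kPa; surcharge term q·N_q = 36.33 × 16.1 = 584.91 kPa; self-weight term 0.5·γ·B·N_γ = 0.5 × 17.3 × 1.8 × 18.8 = 292.72 kPa.
q_ult = 668.56 + 584.91 + 292.72 = 1546.2 kPa.
Net ultimate: q_net = 1546.2 − 36.33 = 1509.9 kPa.
q_all(net) = 1509.9 / 3.5 = 431.39 kPa.

q_all(net) ≈ 431 kPa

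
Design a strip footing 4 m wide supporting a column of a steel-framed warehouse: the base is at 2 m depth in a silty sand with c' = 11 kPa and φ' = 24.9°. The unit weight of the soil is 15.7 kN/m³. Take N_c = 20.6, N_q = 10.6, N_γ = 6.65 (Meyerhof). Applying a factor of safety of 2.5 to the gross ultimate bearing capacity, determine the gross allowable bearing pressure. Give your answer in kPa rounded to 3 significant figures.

Effective surcharge at the founding depth q = γ·D_f = 15.7 × 2 = 31.4 kPa.
q_ult = c·N_c + q·N_q + 0.5·γ·B·N_γ
     = 11 × 20.6 + 31.4 × 10.6 + 0.5 × 15.7 × 4 × 6.65
     = 226.6 + 332.84 + 208.81 = 768.25 kPa.
q_all = q_ult / FS = 768.25 / 2.5 = 307.3 kPa.

q_all ≈ 307 kPa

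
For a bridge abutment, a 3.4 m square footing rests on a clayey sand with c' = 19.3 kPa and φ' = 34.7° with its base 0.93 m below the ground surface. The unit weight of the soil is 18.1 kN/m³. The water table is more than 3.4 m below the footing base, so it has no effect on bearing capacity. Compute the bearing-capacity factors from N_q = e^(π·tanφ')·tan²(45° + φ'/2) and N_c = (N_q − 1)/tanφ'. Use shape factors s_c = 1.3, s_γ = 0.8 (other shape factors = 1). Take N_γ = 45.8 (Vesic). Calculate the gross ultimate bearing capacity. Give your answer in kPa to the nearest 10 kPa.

tan34.7° = 0.6924, so N_q = e^(π×0.6924)·tan²(62.35°) = 8.805 × 3.643 = 32.08.
N_c = (32.08 − 1)/tan34.7° = 44.89.
q = γ·D_f = 18.1 × 0.93 = 16.833 kPa.
c·N_c·s_c = 19.3 × 44.886 × 1.3 = 1126.2 kPa
q·N_q = 16.833 × 32.081 = 540.01 kPa
0.5·γ·B·N_γ·s_γ = 0.5 × 18.1 × 3.4 × 45.8 × 0.8 = 1127.4 kPa
q_ult = 1126.2 + 540.01 + 1127.4 = 2793.6 kPa.

q_ult ≈ 2790 kPa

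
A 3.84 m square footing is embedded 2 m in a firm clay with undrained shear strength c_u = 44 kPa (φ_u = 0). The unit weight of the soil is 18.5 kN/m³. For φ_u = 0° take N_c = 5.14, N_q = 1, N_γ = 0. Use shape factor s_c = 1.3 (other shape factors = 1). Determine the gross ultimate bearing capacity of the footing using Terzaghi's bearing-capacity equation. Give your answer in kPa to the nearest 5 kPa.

q = γ·D_f = 18.5 × 2 = 37 kPa.
c·N_c·s_c = 44 × 5.14 × 1.3 = 294.01 kPa
q·N_q = 37 × 1 = 37 kPa
q_ult = 294.01 + 37 = 331.01 kPa.

q_ult ≈ 330 kPa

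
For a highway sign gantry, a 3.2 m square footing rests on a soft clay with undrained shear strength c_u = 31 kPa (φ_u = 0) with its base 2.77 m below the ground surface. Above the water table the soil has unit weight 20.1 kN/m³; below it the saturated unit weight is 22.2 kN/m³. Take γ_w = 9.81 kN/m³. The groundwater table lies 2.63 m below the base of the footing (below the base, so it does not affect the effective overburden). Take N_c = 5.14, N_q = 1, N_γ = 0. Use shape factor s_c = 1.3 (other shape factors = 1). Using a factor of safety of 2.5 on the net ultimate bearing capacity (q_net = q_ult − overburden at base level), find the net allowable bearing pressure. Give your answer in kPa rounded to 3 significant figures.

q = γ·D_f = 20.1 × 2.77 = 55.677 kPa.
c·N_c·s_c = 31 × 5.14 × 1.3 = 207.14 kPa
q·N_q = 55.677 × 1 = 55.677 kPa
q_ult = 207.14 + 55.677 = 262.82 kPa.
q_net = 262.82 − 55.677 = 207.14 kPa.
q_all(net) = 207.14 / 2.5 = 82.857 kPa.

q_all(net) ≈ 82.9 kPa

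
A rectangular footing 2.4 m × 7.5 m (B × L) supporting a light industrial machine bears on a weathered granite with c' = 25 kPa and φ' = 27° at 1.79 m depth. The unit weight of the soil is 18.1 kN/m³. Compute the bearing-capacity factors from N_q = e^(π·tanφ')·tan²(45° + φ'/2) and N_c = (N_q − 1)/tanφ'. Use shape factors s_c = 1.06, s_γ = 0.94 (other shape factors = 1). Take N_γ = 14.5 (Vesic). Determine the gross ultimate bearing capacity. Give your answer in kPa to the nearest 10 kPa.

q_ult ≈ 1360 kPa

tan27° = 0.5095, so N_q = e^(π×0.5095)·tan²(58.5°) = 4.957 × 2.663 = 13.2.
N_c = (13.2 − 1)/tan27° = 23.94.
q = γ·D_f = 18.1 × 1.79 = 32.399 kPa.
c·N_c·s_c = 25 × 23.942 × 1.06 = 634.47 kPa
q·N_q = 32.399 × 13.199 = 427.64 kPa
0.5·γ·B·N_γ·s_γ = 0.5 × 18.1 × 2.4 × 14.5 × 0.94 = 296.04 kPa
q_ult = 634.47 + 427.64 + 296.04 = 1358.2 kPa.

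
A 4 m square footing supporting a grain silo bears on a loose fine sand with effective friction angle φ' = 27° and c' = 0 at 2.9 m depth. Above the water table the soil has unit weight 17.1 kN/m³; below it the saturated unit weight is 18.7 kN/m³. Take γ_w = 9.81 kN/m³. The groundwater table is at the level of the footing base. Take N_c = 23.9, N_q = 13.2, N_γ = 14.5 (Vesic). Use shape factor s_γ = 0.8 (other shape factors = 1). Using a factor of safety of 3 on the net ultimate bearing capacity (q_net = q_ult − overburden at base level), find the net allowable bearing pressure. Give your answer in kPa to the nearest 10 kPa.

q_all(net) ≈ 270 kPa

Overburden at base level: q = 17.1 × 2.9 = 49.59 kPa.
Below the base the soil is submerged, so the ½γBN_γ term uses γ' = 18.7 − 9.81 = 8.89 kN/m³.
Surcharge term q·N_q = 49.59 × 13.2 = 654.59 kPa; self-weight term 0.5·γ·B·N_γ·s_γ = 0.5 × 8.89 × 4 × 14.5 × 0.8 = 206.25 kPa.
q_ult = 654.59 + 206.25 = 860.84 kPa.
q_net = 860.84 − 49.59 = 811.25 kPa.
q_all(net) = 811.25 / 3 = 270.42 kPa.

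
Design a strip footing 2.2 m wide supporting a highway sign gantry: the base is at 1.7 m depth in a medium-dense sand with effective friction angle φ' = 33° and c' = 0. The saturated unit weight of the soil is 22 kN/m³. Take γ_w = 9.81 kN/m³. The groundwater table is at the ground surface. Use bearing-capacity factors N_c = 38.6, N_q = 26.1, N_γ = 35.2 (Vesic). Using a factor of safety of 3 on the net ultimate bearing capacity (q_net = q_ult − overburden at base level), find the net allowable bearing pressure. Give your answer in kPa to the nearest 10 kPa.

Water table at ground surface, so effective unit weight γ' = 22 − 9.81 = 12.19 kN/m³ is used throughout; overburden q = 12.19 × 1.7 = 20.723 kPa; the same γ' applies in the ½γBN_γ term.
Surcharge term q·N_q = 20.723 × 26.1 = 540.87 kPa; self-weight term 0.5·γ·B·N_γ = 0.5 × 12.19 × 2.2 × 35.2 = 472 kPa.
q_ult = 540.87 + 472 = 1012.9 kPa.
q_net = 1012.9 − 20.723 = 992.14 kPa.
q_all(net) = 992.14 / 3 = 330.71 kPa.

q_all(net) ≈ 330 kPa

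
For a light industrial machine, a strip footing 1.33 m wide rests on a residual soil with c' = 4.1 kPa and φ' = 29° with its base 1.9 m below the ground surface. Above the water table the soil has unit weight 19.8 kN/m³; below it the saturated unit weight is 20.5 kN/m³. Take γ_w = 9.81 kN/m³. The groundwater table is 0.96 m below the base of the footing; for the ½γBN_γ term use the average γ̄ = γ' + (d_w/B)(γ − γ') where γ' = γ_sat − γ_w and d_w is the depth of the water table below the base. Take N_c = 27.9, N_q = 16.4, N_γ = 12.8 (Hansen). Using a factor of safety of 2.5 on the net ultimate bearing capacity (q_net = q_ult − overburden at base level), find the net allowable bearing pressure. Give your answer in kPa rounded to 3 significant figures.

q_all(net) ≈ 336 kPa

Effective surcharge at the founding depth q = γ·D_f = 19.8 × 1.9 = 37.62 kPa.
With d_w = 0.96 m < B, γ̄ = 10.69 + (0.96/1.33) × (19.8 − 10.69) = 17.266 kN/m³.
q_ult = c·N_c + q·N_q + 0.5·γ·B·N_γ
     = 4.1 × 27.9 + 37.62 × 16.4 + 0.5 × 17.266 × 1.33 × 12.8
     = 114.39 + 616.97 + 146.97 = 878.32 kPa.
q_net = 878.32 − 37.62 = 840.7 kPa.
q_all(net) = 840.7 / 2.5 = 336.28 kPa.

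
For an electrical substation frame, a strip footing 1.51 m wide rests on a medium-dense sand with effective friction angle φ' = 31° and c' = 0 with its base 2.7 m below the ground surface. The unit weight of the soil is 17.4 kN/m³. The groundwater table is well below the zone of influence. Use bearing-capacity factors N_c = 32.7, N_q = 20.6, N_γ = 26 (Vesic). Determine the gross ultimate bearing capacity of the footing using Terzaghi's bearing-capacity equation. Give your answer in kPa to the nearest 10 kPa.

q_ult ≈ 1310 kPa

q = γ·D_f = 17.4 × 2.7 = 46.98 kPa.
q·N_q = 46.98 × 20.6 = 967.79 kPa
0.5·γ·B·N_γ = 0.5 × 17.4 × 1.51 × 26 = 341.56 kPa
q_ult = 967.79 + 341.56 = 1309.3 kPa.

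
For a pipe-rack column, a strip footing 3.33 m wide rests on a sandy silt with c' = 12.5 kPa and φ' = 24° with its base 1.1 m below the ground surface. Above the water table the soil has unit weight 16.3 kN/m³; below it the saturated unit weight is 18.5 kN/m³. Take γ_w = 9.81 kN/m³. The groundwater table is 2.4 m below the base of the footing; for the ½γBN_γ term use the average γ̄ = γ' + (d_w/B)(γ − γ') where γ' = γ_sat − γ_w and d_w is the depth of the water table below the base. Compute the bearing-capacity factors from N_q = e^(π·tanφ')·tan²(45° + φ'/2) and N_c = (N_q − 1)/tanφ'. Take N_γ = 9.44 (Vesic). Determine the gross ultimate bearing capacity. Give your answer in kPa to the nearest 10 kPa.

q_ult ≈ 640 kPa

tan24° = 0.4452, so N_q = e^(π×0.4452)·tan²(57°) = 4.05 × 2.371 = 9.6.
N_c = (9.6 − 1)/tan24° = 19.32.
Effective surcharge at the founding depth q = γ·D_f = 16.3 × 1.1 = 17.93 kPa.
With d_w = 2.4 m < B, γ̄ = 8.69 + (2.4/3.33) × (16.3 − 8.69) = 14.175 kN/m³.
q_ult = c·N_c + q·N_q + 0.5·γ·B·N_γ
     = 12.5 × 19.324 + 17.93 × 9.6034 + 0.5 × 14.175 × 3.33 × 9.44
     = 241.54 + 172.19 + 222.79 = 636.53 kPa.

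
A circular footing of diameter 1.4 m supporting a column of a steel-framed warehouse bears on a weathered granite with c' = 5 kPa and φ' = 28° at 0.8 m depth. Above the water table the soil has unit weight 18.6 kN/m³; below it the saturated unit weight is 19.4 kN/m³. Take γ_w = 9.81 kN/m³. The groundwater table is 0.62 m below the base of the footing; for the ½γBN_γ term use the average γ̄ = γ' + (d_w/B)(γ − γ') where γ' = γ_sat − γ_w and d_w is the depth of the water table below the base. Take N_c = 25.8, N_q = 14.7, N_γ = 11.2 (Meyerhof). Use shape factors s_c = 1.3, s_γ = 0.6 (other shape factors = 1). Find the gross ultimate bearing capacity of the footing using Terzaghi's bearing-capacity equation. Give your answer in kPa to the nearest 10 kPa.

Overburden at base level: q = 18.6 × 0.8 = 14.88 kPa.
The water table is 0.62 m below the base (< B = 1.4 m), so the ½γBN_γ term uses γ̄ = γ' + (d_w/B)(γ − γ') = 9.59 + (0.62/1.4)(18.6 − 9.59) = 13.58 kN/m³.
Cohesion term c·N_c·s_c = 5 × 25.8 × 1.3 = 167.7 kPa; surcharge term q·N_q = 14.88 × 14.7 = 218.74 kPa; self-weight term 0.5·γ·B·N_γ·s_γ = 0.5 × 13.58 × 1.4 × 11.2 × 0.6 = 63.881 kPa.
q_ult = 167.7 + 218.74 + 63.881 = 450.32 kPa.

q_ult ≈ 450 kPa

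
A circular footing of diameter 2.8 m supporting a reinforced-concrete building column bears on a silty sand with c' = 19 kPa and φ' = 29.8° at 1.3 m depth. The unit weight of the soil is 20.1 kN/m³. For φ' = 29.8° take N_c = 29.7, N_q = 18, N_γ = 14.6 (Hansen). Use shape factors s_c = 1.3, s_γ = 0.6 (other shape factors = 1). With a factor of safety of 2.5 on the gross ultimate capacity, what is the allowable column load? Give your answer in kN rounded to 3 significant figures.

P_all ≈ 3570 kN

q = γ·D_f = 20.1 × 1.3 = 26.13 kPa.
c·N_c·s_c = 19 × 29.7 × 1.3 = 733.59 kPa
q·N_q = 26.13 × 18 = 470.34 kPa
0.5·γ·B·N_γ·s_γ = 0.5 × 20.1 × 2.8 × 14.6 × 0.6 = 246.51 kPa
q_ult = 733.59 + 470.34 + 246.51 = 1450.4 kPa.
Gross allowable pressure q_all = 1450.4 / 2.5 = 580.17 kPa.
Footing area = 6.1575 m², so allowable column load = 580.17 × 6.1575 = 3572.4 kN.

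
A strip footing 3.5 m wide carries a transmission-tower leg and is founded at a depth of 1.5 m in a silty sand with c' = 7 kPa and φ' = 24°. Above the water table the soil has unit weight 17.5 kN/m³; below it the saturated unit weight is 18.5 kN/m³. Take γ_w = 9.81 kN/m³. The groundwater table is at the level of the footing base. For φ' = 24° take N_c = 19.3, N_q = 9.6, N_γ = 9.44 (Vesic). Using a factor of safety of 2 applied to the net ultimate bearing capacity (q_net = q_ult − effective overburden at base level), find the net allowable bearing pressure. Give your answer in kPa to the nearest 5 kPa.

q_all(net) ≈ 250 kPa

Effective surcharge at the founding depth q = γ·D_f = 17.5 × 1.5 = 26.25 kPa.
The water table coincides with the base, so in the self-weight term γ → γ' = 8.69 kN/m³.
q_ult = c·N_c + q·N_q + 0.5·γ·B·N_γ
     = 7 × 19.3 + 26.25 × 9.6 + 0.5 × 8.69 × 3.5 × 9.44
     = 135.1 + 252 + 143.56 = 530.66 kPa.
Net ultimate: q_net = 530.66 − 26.25 = 504.41 kPa.
q_all(net) = 504.41 / 2 = 252.2 kPa.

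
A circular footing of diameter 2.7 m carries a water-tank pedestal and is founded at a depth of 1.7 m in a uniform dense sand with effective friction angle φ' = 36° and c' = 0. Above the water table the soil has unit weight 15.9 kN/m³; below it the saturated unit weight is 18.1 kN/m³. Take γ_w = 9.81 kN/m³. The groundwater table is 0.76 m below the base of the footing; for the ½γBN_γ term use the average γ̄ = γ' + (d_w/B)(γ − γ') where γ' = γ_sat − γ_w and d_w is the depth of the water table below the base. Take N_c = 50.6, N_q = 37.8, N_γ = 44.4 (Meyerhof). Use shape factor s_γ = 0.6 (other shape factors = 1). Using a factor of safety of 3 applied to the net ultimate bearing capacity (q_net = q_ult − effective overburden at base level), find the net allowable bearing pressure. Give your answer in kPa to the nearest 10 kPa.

q = γ·D_f = 15.9 × 1.7 = 27.03 kPa.
γ' = 8.29 kN/m³; averaging over the depth B below the base, γ̄ = γ' + (d_w/B)(γ − γ') = 10.432 kN/m³.
q·N_q = 27.03 × 37.8 = 1021.7 kPa
0.5·γ·B·N_γ·s_γ = 0.5 × 10.432 × 2.7 × 44.4 × 0.6 = 375.18 kPa
q_ult = 1021.7 + 375.18 = 1396.9 kPa.
Net ultimate: q_net = 1396.9 − 27.03 = 1369.9 kPa.
q_all(net) = 1369.9 / 3 = 456.63 kPa.

q_all(net) ≈ 460 kPa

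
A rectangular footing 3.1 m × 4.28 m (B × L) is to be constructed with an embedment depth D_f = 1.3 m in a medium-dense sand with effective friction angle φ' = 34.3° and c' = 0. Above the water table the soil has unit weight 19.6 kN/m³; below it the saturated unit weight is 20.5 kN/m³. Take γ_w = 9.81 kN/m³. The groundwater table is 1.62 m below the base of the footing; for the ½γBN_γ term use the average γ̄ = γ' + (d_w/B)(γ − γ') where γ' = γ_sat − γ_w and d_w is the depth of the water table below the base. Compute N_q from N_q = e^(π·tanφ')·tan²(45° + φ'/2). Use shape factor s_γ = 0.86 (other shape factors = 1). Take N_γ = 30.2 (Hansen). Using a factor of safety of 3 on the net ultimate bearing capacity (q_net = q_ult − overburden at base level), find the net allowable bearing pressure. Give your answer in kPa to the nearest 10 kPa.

q_all(net) ≈ 460 kPa

N_q = e^(π·tan34.3°)·tan²(62.15°) = 30.54.
q = γ·D_f = 19.6 × 1.3 = 25.48 kPa.
γ' = 10.69 kN/m³; averaging over the depth B below the base, γ̄ = γ' + (d_w/B)(γ − γ') = 15.346 kN/m³.
q·N_q = 25.48 × 30.539 = 778.15 kPa
0.5·γ·B·N_γ·s_γ = 0.5 × 15.346 × 3.1 × 30.2 × 0.86 = 617.79 kPa
q_ult = 778.15 + 617.79 = 1395.9 kPa.
q_net = 1395.9 − 25.48 = 1370.5 kPa.
q_all(net) = 1370.5 / 3 = 456.82 kPa.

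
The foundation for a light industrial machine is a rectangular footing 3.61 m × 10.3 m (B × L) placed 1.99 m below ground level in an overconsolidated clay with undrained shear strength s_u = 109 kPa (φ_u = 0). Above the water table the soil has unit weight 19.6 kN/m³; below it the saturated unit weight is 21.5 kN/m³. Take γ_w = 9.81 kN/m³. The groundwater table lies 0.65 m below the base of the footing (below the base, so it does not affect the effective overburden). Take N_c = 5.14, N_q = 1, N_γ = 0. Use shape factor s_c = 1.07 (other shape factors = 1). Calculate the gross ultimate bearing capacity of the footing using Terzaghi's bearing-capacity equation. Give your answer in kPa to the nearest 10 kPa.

q_ult ≈ 640 kPa

Effective surcharge at the founding depth q = γ·D_f = 19.6 × 1.99 = 39.004 kPa.
q_ult = c·N_c·s_c + q·N_q
     = 109 × 5.14 × 1.07 + 39.004 × 1
     = 599.48 + 39.004 = 638.48 kPa.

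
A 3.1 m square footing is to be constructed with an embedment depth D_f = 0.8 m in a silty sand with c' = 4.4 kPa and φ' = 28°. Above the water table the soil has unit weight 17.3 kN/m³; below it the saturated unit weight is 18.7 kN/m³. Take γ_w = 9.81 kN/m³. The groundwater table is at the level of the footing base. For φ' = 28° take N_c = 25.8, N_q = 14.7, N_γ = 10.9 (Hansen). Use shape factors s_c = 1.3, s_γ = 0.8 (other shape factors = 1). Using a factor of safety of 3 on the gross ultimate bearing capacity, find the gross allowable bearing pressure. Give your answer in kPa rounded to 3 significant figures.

Effective surcharge at the founding depth q = γ·D_f = 17.3 × 0.8 = 13.84 kPa.
The water table coincides with the base, so in the self-weight term γ → γ' = 8.89 kN/m³.
q_ult = c·N_c·s_c + q·N_q + 0.5·γ·B·N_γ·s_γ
     = 4.4 × 25.8 × 1.3 + 13.84 × 14.7 + 0.5 × 8.89 × 3.1 × 10.9 × 0.8
     = 147.58 + 203.45 + 120.16 = 471.18 kPa.
q_all = 471.18 / 3 = 157.06 kPa.

q_all ≈ 157 kPa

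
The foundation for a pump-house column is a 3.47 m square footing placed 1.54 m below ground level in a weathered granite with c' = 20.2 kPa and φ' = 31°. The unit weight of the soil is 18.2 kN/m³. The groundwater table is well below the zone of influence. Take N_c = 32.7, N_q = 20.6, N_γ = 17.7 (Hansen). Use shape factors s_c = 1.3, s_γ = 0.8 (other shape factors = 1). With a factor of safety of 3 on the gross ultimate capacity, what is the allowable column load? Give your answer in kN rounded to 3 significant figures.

P_all ≈ 7560 kN

Overburden at base level: q = 18.2 × 1.54 = 28.028 kPa.
Cohesion term c·N_c·s_c = 20.2 × 32.7 × 1.3 = 858.7 kPa; surcharge term q·N_q = 28.028 × 20.6 = 577.38 kPa; self-weight term 0.5·γ·B·N_γ·s_γ = 0.5 × 18.2 × 3.47 × 17.7 × 0.8 = 447.13 kPa.
q_ult = 858.7 + 577.38 + 447.13 = 1883.2 kPa.
Gross allowable pressure q_all = 1883.2 / 3 = 627.74 kPa.
Footing area = 12.0409 m², so allowable column load = 627.74 × 12.0409 = 7558.5 kN.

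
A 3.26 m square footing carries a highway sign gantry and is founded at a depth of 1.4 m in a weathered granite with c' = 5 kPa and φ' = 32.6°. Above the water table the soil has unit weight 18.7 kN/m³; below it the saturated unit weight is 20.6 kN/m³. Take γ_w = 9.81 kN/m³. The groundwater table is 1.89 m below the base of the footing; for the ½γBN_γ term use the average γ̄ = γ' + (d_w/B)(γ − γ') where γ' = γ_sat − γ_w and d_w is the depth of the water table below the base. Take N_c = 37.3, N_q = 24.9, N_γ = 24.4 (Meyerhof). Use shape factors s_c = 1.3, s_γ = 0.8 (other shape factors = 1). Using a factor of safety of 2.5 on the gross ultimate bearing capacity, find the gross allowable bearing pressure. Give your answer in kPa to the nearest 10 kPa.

Overburden at base level: q = 18.7 × 1.4 = 26.18 kPa.
The water table is 1.89 m below the base (< B = 3.26 m), so the ½γBN_γ term uses γ̄ = γ' + (d_w/B)(γ − γ') = 10.79 + (1.89/3.26)(18.7 − 10.79) = 15.376 kN/m³.
Cohesion term c·N_c·s_c = 5 × 37.3 × 1.3 = 242.45 kPa; surcharge term q·N_q = 26.18 × 24.9 = 651.88 kPa; self-weight term 0.5·γ·B·N_γ·s_γ = 0.5 × 15.376 × 3.26 × 24.4 × 0.8 = 489.22 kPa.
q_ult = 242.45 + 651.88 + 489.22 = 1383.6 kPa.
q_all = 1383.6 / 2.5 = 553.42 kPa.

q_all ≈ 550 kPa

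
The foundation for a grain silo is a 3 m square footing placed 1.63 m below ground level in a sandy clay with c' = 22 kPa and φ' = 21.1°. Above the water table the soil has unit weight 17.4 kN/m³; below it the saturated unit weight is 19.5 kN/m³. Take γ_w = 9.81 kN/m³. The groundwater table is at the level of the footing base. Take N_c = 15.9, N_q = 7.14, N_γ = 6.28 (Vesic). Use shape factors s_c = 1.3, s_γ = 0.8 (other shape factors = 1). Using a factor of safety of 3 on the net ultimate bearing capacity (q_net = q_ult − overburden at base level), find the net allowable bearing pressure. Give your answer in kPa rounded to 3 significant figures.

Effective surcharge at the founding depth q = γ·D_f = 17.4 × 1.63 = 28.362 kPa.
The water table coincides with the base, so in the self-weight term γ → γ' = 9.69 kN/m³.
q_ult = c·N_c·s_c + q·N_q + 0.5·γ·B·N_γ·s_γ
     = 22 × 15.9 × 1.3 + 28.362 × 7.14 + 0.5 × 9.69 × 3 × 6.28 × 0.8
     = 454.74 + 202.5 + 73.024 = 730.27 kPa.
q_net = 730.27 − 28.362 = 701.91 kPa.
q_all(net) = 701.91 / 3 = 233.97 kPa.

q_all(net) ≈ 234 kPa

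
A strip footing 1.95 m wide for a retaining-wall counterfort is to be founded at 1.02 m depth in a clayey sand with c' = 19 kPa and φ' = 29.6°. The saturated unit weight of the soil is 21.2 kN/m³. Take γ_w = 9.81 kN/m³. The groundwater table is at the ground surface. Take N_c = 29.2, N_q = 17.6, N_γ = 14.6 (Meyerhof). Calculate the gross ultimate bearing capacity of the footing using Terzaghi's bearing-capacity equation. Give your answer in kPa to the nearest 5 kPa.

q_ult ≈ 920 kPa

Water table at ground surface, so effective unit weight γ' = 21.2 − 9.81 = 11.39 kN/m³ is used throughout; overburden q = 11.39 × 1.02 = 11.618 kPa; the same γ' applies in the ½γBN_γ term.
Cohesion term c·N_c = 19 × 29.2 = 554.8 kPa; surcharge term q·N_q = 11.618 × 17.6 = 204.47 kPa; self-weight term 0.5·γ·B·N_γ = 0.5 × 11.39 × 1.95 × 14.6 = 162.14 kPa.
q_ult = 554.8 + 204.47 + 162.14 = 921.41 kPa.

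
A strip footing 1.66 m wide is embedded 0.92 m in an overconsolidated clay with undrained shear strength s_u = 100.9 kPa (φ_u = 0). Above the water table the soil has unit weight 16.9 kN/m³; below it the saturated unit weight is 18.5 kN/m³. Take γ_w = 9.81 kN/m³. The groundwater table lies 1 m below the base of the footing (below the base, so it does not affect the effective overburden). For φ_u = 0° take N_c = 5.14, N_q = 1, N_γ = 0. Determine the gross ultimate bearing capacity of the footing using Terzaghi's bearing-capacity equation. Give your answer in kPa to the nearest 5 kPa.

Effective surcharge at the founding depth q = γ·D_f = 16.9 × 0.92 = 15.548 kPa.
q_ult = c·N_c + q·N_q
     = 100.9 × 5.14 + 15.548 × 1
     = 518.63 + 15.548 = 534.17 kPa.

q_ult ≈ 535 kPa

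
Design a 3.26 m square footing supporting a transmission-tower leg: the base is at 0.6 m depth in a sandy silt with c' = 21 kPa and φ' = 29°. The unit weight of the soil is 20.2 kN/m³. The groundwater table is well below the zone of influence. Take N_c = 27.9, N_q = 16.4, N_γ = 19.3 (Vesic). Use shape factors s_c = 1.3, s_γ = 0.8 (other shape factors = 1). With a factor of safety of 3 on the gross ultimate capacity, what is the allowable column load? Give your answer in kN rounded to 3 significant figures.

P_all ≈ 5200 kN

Effective surcharge at the founding depth q = γ·D_f = 20.2 × 0.6 = 12.12 kPa.
q_ult = c·N_c·s_c + q·N_q + 0.5·γ·B·N_γ·s_γ
     = 21 × 27.9 × 1.3 + 12.12 × 16.4 + 0.5 × 20.2 × 3.26 × 19.3 × 0.8
     = 761.67 + 198.77 + 508.38 = 1468.8 kPa.
Gross allowable pressure q_all = 1468.8 / 3 = 489.61 kPa.
Footing area = 10.6276 m², so allowable column load = 489.61 × 10.6276 = 5203.3 kN.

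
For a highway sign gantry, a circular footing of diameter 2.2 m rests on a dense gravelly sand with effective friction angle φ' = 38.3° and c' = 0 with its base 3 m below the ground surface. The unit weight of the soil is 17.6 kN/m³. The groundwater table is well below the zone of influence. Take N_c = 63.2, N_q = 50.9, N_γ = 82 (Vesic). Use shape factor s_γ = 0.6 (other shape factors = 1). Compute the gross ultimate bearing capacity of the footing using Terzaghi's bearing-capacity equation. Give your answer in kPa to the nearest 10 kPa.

q_ult ≈ 3640 kPa

q = γ·D_f = 17.6 × 3 = 52.8 kPa.
q·N_q = 52.8 × 50.9 = 2687.5 kPa
0.5·γ·B·N_γ·s_γ = 0.5 × 17.6 × 2.2 × 82 × 0.6 = 952.51 kPa
q_ult = 2687.5 + 952.51 = 3640 kPa.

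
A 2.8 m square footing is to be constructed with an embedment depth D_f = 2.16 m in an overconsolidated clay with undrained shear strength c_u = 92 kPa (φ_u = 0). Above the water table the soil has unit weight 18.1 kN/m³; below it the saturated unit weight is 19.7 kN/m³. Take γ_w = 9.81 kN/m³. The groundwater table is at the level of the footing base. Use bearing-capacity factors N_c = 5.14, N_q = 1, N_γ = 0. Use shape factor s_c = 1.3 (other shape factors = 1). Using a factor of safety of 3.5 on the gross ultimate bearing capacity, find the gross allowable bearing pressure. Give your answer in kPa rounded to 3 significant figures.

q_all ≈ 187 kPa

Effective surcharge at the founding depth q = γ·D_f = 18.1 × 2.16 = 39.096 kPa.
q_ult = c·N_c·s_c + q·N_q
     = 92 × 5.14 × 1.3 + 39.096 × 1
     = 614.74 + 39.096 = 653.84 kPa.
q_all = 653.84 / 3.5 = 186.81 kPa.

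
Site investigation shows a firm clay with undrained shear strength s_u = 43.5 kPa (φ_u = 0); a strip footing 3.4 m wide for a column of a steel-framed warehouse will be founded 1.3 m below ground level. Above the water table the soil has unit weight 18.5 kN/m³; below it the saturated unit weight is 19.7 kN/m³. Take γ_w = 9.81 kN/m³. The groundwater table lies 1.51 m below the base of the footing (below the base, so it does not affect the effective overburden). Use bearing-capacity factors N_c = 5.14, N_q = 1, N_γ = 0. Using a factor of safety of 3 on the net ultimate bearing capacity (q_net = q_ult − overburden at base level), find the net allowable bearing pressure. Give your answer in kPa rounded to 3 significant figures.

q = γ·D_f = 18.5 × 1.3 = 24.05 kPa.
c·N_c = 43.5 × 5.14 = 223.59 kPa
q·N_q = 24.05 × 1 = 24.05 kPa
q_ult = 223.59 + 24.05 = 247.64 kPa.
q_net = 247.64 − 24.05 = 223.59 kPa.
q_all(net) = 223.59 / 3 = 74.53 kPa.

q_all(net) ≈ 74.5 kPa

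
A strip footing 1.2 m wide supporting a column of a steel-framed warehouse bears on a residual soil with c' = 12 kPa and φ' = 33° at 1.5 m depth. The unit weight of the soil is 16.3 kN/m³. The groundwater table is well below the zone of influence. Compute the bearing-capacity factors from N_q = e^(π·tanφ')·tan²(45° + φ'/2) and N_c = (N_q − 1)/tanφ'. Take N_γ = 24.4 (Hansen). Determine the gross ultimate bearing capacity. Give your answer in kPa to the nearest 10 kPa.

q_ult ≈ 1340 kPa

tan33° = 0.6494, so N_q = e^(π×0.6494)·tan²(61.5°) = 7.692 × 3.392 = 26.09.
N_c = (26.09 − 1)/tan33° = 38.64.
Effective surcharge at the founding depth q = γ·D_f = 16.3 × 1.5 = 24.45 kPa.
q_ult = c·N_c + q·N_q + 0.5·γ·B·N_γ
     = 12 × 38.638 + 24.45 × 26.092 + 0.5 × 16.3 × 1.2 × 24.4
     = 463.66 + 637.95 + 238.63 = 1340.2 kPa.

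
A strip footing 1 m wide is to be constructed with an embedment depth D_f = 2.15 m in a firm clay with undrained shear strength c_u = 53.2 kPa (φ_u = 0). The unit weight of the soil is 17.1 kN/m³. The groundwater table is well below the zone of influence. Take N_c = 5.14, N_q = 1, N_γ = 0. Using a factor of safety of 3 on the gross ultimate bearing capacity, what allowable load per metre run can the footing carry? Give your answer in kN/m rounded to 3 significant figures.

Effective surcharge at the founding depth q = γ·D_f = 17.1 × 2.15 = 36.765 kPa.
q_ult = c·N_c + q·N_q
     = 53.2 × 5.14 + 36.765 × 1
     = 273.45 + 36.765 = 310.21 kPa.
Gross allowable pressure q_all = 310.21 / 3 = 103.4 kPa.
Allowable wall load = q_all × B = 103.4 × 1 = 103.4 kN per metre run.

≈ 103 kN/m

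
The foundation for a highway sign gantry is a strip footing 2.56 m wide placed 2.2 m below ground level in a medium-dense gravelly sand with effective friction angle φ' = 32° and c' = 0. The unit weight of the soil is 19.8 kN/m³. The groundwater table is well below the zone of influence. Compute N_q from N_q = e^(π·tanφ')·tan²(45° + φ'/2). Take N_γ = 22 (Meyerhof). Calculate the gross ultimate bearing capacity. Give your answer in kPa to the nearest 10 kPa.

q_ult ≈ 1570 kPa

tan32° = 0.6249, so N_q = e^(π×0.6249)·tan²(61°) = 7.121 × 3.255 = 23.18.
q = γ·D_f = 19.8 × 2.2 = 43.56 kPa.
q·N_q = 43.56 × 23.177 = 1009.6 kPa
0.5·γ·B·N_γ = 0.5 × 19.8 × 2.56 × 22 = 557.57 kPa
q_ult = 1009.6 + 557.57 = 1567.1 kPa.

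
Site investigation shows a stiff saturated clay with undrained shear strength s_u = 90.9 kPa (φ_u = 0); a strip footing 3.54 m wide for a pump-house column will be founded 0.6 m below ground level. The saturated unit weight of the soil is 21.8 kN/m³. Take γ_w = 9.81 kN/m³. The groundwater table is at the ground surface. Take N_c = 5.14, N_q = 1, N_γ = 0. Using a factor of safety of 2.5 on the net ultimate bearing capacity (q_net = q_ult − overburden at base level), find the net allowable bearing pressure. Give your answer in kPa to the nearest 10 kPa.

Water table at ground surface, so effective unit weight γ' = 21.8 − 9.81 = 11.99 kN/m³ is used throughout; overburden q = 11.99 × 0.6 = 7.194 kPa.
Cohesion term c·N_c = 90.9 × 5.14 = 467.23 kPa; surcharge term q·N_q = 7.194 × 1 = 7.194 kPa.
q_ult = 467.23 + 7.194 = 474.42 kPa.
q_net = 474.42 − 7.194 = 467.23 kPa.
q_all(net) = 467.23 / 2.5 = 186.89 kPa.

q_all(net) ≈ 190 kPa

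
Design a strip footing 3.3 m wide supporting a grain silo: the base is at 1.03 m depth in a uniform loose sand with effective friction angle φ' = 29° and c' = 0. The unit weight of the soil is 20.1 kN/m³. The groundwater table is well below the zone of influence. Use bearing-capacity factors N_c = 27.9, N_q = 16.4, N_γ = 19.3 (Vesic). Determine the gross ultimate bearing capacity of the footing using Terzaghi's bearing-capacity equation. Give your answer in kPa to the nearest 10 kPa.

q_ult ≈ 980 kPa

Overburden at base level: q = 20.1 × 1.03 = 20.703 kPa.
Surcharge term q·N_q = 20.703 × 16.4 = 339.53 kPa; self-weight term 0.5·γ·B·N_γ = 0.5 × 20.1 × 3.3 × 19.3 = 640.08 kPa.
q_ult = 339.53 + 640.08 = 979.61 kPa.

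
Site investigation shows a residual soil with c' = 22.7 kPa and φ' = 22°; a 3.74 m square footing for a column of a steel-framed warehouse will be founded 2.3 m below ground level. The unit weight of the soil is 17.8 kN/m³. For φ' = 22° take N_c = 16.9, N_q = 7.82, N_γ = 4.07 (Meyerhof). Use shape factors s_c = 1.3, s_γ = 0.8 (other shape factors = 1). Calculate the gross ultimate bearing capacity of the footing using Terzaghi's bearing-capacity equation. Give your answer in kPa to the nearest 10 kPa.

q = γ·D_f = 17.8 × 2.3 = 40.94 kPa.
c·N_c·s_c = 22.7 × 16.9 × 1.3 = 498.72 kPa
q·N_q = 40.94 × 7.82 = 320.15 kPa
0.5·γ·B·N_γ·s_γ = 0.5 × 17.8 × 3.74 × 4.07 × 0.8 = 108.38 kPa
q_ult = 498.72 + 320.15 + 108.38 = 927.25 kPa.

q_ult ≈ 930 kPa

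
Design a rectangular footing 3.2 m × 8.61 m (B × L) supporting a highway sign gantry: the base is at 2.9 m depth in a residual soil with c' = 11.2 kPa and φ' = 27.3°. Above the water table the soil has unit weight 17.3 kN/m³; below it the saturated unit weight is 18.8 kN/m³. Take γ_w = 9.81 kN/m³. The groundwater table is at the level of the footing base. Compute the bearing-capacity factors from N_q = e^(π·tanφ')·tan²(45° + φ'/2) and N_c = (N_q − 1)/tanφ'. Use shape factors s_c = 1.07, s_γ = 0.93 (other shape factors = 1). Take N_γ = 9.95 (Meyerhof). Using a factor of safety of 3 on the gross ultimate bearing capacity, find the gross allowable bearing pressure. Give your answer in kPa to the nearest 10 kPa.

q_all ≈ 370 kPa

N_q = e^(π·tan27.3°)·tan²(58.65°) = 13.64; N_c = (N_q − 1)/tanφ' = 24.48.
Overburden at base level: q = 17.3 × 2.9 = 50.17 kPa.
Below the base the soil is submerged, so the ½γBN_γ term uses γ' = 18.8 − 9.81 = 8.99 kN/m³.
Cohesion term c·N_c·s_c = 11.2 × 24.481 × 1.07 = 293.38 kPa; surcharge term q·N_q = 50.17 × 13.636 = 684.11 kPa; self-weight term 0.5·γ·B·N_γ·s_γ = 0.5 × 8.99 × 3.2 × 9.95 × 0.93 = 133.1 kPa.
q_ult = 293.38 + 684.11 + 133.1 = 1110.6 kPa.
q_all = 1110.6 / 3 = 370.2 kPa.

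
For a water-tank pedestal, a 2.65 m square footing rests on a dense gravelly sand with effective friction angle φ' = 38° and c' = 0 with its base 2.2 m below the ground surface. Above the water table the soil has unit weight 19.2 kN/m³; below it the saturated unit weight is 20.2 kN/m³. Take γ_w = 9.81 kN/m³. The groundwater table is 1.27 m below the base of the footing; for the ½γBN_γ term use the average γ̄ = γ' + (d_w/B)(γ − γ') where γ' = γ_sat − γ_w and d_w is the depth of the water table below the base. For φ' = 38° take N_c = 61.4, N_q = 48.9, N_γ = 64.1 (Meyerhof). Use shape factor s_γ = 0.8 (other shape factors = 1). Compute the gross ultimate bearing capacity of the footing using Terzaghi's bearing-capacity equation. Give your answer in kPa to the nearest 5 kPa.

q_ult ≈ 3060 kPa

Effective surcharge at the founding depth q = γ·D_f = 19.2 × 2.2 = 42.24 kPa.
With d_w = 1.27 m < B, γ̄ = 10.39 + (1.27/2.65) × (19.2 − 10.39) = 14.612 kN/m³.
q_ult = q·N_q + 0.5·γ·B·N_γ·s_γ
     = 42.24 × 48.9 + 0.5 × 14.612 × 2.65 × 64.1 × 0.8
     = 2065.5 + 992.84 = 3058.4 kPa.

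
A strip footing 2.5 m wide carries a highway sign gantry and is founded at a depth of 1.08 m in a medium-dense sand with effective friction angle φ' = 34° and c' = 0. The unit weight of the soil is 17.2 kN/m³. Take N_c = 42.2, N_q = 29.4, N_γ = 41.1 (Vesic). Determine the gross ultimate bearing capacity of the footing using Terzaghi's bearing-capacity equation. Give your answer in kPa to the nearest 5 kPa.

Effective surcharge at the founding depth q = γ·D_f = 17.2 × 1.08 = 18.576 kPa.
q_ult = q·N_q + 0.5·γ·B·N_γ
     = 18.576 × 29.4 + 0.5 × 17.2 × 2.5 × 41.1
     = 546.13 + 883.65 = 1429.8 kPa.

q_ult ≈ 1430 kPa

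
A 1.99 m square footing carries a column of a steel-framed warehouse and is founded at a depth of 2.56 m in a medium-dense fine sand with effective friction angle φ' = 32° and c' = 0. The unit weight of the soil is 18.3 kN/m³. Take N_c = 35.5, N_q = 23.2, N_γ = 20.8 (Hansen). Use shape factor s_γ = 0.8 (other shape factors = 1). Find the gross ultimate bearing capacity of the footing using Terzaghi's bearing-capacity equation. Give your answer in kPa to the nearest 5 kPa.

q_ult ≈ 1390 kPa

q = γ·D_f = 18.3 × 2.56 = 46.848 kPa.
q·N_q = 46.848 × 23.2 = 1086.9 kPa
0.5·γ·B·N_γ·s_γ = 0.5 × 18.3 × 1.99 × 20.8 × 0.8 = 302.99 kPa
q_ult = 1086.9 + 302.99 = 1389.9 kPa.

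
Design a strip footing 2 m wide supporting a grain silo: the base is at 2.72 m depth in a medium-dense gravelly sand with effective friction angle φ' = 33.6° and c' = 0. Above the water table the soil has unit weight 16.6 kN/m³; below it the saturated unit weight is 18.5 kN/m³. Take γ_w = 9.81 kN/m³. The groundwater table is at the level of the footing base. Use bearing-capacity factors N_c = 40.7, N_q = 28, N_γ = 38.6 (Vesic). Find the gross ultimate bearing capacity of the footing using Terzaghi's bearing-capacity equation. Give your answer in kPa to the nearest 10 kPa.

q_ult ≈ 1600 kPa

Effective surcharge at the founding depth q = γ·D_f = 16.6 × 2.72 = 45.152 kPa.
The water table coincides with the base, so in the self-weight term γ → γ' = 8.69 kN/m³.
q_ult = q·N_q + 0.5·γ·B·N_γ
     = 45.152 × 28 + 0.5 × 8.69 × 2 × 38.6
     = 1264.3 + 335.43 = 1599.7 kPa.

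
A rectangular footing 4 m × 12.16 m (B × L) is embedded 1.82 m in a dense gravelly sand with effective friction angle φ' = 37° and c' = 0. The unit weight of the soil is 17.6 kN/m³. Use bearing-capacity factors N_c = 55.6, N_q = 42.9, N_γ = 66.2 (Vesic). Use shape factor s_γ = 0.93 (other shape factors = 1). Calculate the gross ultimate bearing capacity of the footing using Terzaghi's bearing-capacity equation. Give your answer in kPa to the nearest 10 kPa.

q = γ·D_f = 17.6 × 1.82 = 32.032 kPa.
q·N_q = 32.032 × 42.9 = 1374.2 kPa
0.5·γ·B·N_γ·s_γ = 0.5 × 17.6 × 4 × 66.2 × 0.93 = 2167.1 kPa
q_ult = 1374.2 + 2167.1 = 3541.3 kPa.

q_ult ≈ 3540 kPa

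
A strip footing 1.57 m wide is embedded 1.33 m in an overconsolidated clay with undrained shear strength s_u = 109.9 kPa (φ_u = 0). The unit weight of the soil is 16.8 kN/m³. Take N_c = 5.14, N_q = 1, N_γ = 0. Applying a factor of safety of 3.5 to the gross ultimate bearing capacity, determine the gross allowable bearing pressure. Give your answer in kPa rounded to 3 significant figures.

q_all ≈ 168 kPa

Effective surcharge at the founding depth q = γ·D_f = 16.8 × 1.33 = 22.344 kPa.
q_ult = c·N_c + q·N_q
     = 109.9 × 5.14 + 22.344 × 1
     = 564.89 + 22.344 = 587.23 kPa.
q_all = q_ult / FS = 587.23 / 3.5 = 167.78 kPa.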